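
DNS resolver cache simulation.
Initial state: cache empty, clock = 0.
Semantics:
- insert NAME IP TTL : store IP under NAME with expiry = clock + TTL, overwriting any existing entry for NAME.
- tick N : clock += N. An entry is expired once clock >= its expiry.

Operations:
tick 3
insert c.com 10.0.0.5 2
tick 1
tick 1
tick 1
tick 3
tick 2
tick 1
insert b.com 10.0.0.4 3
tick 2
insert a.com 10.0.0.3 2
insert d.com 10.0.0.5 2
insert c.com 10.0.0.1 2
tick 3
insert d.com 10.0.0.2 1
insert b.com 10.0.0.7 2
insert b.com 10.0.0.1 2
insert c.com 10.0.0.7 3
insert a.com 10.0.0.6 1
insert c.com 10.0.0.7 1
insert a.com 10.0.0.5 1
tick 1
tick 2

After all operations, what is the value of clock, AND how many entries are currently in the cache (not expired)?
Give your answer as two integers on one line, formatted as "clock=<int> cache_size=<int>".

Answer: clock=20 cache_size=0

Derivation:
Op 1: tick 3 -> clock=3.
Op 2: insert c.com -> 10.0.0.5 (expiry=3+2=5). clock=3
Op 3: tick 1 -> clock=4.
Op 4: tick 1 -> clock=5. purged={c.com}
Op 5: tick 1 -> clock=6.
Op 6: tick 3 -> clock=9.
Op 7: tick 2 -> clock=11.
Op 8: tick 1 -> clock=12.
Op 9: insert b.com -> 10.0.0.4 (expiry=12+3=15). clock=12
Op 10: tick 2 -> clock=14.
Op 11: insert a.com -> 10.0.0.3 (expiry=14+2=16). clock=14
Op 12: insert d.com -> 10.0.0.5 (expiry=14+2=16). clock=14
Op 13: insert c.com -> 10.0.0.1 (expiry=14+2=16). clock=14
Op 14: tick 3 -> clock=17. purged={a.com,b.com,c.com,d.com}
Op 15: insert d.com -> 10.0.0.2 (expiry=17+1=18). clock=17
Op 16: insert b.com -> 10.0.0.7 (expiry=17+2=19). clock=17
Op 17: insert b.com -> 10.0.0.1 (expiry=17+2=19). clock=17
Op 18: insert c.com -> 10.0.0.7 (expiry=17+3=20). clock=17
Op 19: insert a.com -> 10.0.0.6 (expiry=17+1=18). clock=17
Op 20: insert c.com -> 10.0.0.7 (expiry=17+1=18). clock=17
Op 21: insert a.com -> 10.0.0.5 (expiry=17+1=18). clock=17
Op 22: tick 1 -> clock=18. purged={a.com,c.com,d.com}
Op 23: tick 2 -> clock=20. purged={b.com}
Final clock = 20
Final cache (unexpired): {} -> size=0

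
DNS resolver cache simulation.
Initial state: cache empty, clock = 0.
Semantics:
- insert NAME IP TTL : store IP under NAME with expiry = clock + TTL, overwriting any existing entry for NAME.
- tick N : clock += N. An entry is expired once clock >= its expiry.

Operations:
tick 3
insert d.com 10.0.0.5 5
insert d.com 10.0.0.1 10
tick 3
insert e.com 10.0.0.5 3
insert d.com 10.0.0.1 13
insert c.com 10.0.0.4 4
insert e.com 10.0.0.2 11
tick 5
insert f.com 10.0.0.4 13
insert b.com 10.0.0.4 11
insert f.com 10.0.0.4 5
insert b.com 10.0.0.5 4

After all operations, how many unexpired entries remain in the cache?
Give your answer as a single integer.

Op 1: tick 3 -> clock=3.
Op 2: insert d.com -> 10.0.0.5 (expiry=3+5=8). clock=3
Op 3: insert d.com -> 10.0.0.1 (expiry=3+10=13). clock=3
Op 4: tick 3 -> clock=6.
Op 5: insert e.com -> 10.0.0.5 (expiry=6+3=9). clock=6
Op 6: insert d.com -> 10.0.0.1 (expiry=6+13=19). clock=6
Op 7: insert c.com -> 10.0.0.4 (expiry=6+4=10). clock=6
Op 8: insert e.com -> 10.0.0.2 (expiry=6+11=17). clock=6
Op 9: tick 5 -> clock=11. purged={c.com}
Op 10: insert f.com -> 10.0.0.4 (expiry=11+13=24). clock=11
Op 11: insert b.com -> 10.0.0.4 (expiry=11+11=22). clock=11
Op 12: insert f.com -> 10.0.0.4 (expiry=11+5=16). clock=11
Op 13: insert b.com -> 10.0.0.5 (expiry=11+4=15). clock=11
Final cache (unexpired): {b.com,d.com,e.com,f.com} -> size=4

Answer: 4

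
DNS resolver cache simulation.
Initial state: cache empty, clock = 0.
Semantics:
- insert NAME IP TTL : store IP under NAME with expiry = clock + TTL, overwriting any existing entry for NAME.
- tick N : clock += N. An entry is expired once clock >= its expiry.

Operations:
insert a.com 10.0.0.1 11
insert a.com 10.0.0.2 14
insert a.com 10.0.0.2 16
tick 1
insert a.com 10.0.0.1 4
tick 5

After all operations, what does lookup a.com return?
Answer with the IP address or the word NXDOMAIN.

Op 1: insert a.com -> 10.0.0.1 (expiry=0+11=11). clock=0
Op 2: insert a.com -> 10.0.0.2 (expiry=0+14=14). clock=0
Op 3: insert a.com -> 10.0.0.2 (expiry=0+16=16). clock=0
Op 4: tick 1 -> clock=1.
Op 5: insert a.com -> 10.0.0.1 (expiry=1+4=5). clock=1
Op 6: tick 5 -> clock=6. purged={a.com}
lookup a.com: not in cache (expired or never inserted)

Answer: NXDOMAIN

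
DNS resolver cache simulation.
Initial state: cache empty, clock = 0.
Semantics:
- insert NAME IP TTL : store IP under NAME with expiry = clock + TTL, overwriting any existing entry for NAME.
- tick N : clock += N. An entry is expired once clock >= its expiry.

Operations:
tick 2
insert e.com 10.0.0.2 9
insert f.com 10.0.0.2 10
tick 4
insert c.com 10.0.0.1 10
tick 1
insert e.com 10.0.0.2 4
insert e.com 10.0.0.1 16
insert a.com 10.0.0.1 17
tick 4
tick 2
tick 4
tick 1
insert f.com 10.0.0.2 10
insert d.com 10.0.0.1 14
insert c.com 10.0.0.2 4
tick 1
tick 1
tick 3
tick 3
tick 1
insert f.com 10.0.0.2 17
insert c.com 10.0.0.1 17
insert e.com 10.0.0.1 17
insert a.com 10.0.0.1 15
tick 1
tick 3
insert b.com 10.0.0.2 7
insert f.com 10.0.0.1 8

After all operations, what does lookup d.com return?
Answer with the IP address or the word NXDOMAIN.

Answer: 10.0.0.1

Derivation:
Op 1: tick 2 -> clock=2.
Op 2: insert e.com -> 10.0.0.2 (expiry=2+9=11). clock=2
Op 3: insert f.com -> 10.0.0.2 (expiry=2+10=12). clock=2
Op 4: tick 4 -> clock=6.
Op 5: insert c.com -> 10.0.0.1 (expiry=6+10=16). clock=6
Op 6: tick 1 -> clock=7.
Op 7: insert e.com -> 10.0.0.2 (expiry=7+4=11). clock=7
Op 8: insert e.com -> 10.0.0.1 (expiry=7+16=23). clock=7
Op 9: insert a.com -> 10.0.0.1 (expiry=7+17=24). clock=7
Op 10: tick 4 -> clock=11.
Op 11: tick 2 -> clock=13. purged={f.com}
Op 12: tick 4 -> clock=17. purged={c.com}
Op 13: tick 1 -> clock=18.
Op 14: insert f.com -> 10.0.0.2 (expiry=18+10=28). clock=18
Op 15: insert d.com -> 10.0.0.1 (expiry=18+14=32). clock=18
Op 16: insert c.com -> 10.0.0.2 (expiry=18+4=22). clock=18
Op 17: tick 1 -> clock=19.
Op 18: tick 1 -> clock=20.
Op 19: tick 3 -> clock=23. purged={c.com,e.com}
Op 20: tick 3 -> clock=26. purged={a.com}
Op 21: tick 1 -> clock=27.
Op 22: insert f.com -> 10.0.0.2 (expiry=27+17=44). clock=27
Op 23: insert c.com -> 10.0.0.1 (expiry=27+17=44). clock=27
Op 24: insert e.com -> 10.0.0.1 (expiry=27+17=44). clock=27
Op 25: insert a.com -> 10.0.0.1 (expiry=27+15=42). clock=27
Op 26: tick 1 -> clock=28.
Op 27: tick 3 -> clock=31.
Op 28: insert b.com -> 10.0.0.2 (expiry=31+7=38). clock=31
Op 29: insert f.com -> 10.0.0.1 (expiry=31+8=39). clock=31
lookup d.com: present, ip=10.0.0.1 expiry=32 > clock=31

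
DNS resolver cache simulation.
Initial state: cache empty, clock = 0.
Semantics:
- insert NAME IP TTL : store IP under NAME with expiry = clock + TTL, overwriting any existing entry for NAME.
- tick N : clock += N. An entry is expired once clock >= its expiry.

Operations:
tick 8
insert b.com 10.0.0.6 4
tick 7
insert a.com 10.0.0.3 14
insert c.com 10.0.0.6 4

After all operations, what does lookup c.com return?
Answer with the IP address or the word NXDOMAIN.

Answer: 10.0.0.6

Derivation:
Op 1: tick 8 -> clock=8.
Op 2: insert b.com -> 10.0.0.6 (expiry=8+4=12). clock=8
Op 3: tick 7 -> clock=15. purged={b.com}
Op 4: insert a.com -> 10.0.0.3 (expiry=15+14=29). clock=15
Op 5: insert c.com -> 10.0.0.6 (expiry=15+4=19). clock=15
lookup c.com: present, ip=10.0.0.6 expiry=19 > clock=15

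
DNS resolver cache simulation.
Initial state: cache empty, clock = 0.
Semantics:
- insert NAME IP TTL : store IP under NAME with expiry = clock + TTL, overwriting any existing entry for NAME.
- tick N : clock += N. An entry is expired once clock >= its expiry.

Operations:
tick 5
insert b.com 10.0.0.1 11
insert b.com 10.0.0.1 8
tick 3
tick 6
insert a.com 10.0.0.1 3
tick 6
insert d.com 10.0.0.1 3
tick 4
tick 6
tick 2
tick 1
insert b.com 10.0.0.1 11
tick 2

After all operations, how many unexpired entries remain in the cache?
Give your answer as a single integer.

Answer: 1

Derivation:
Op 1: tick 5 -> clock=5.
Op 2: insert b.com -> 10.0.0.1 (expiry=5+11=16). clock=5
Op 3: insert b.com -> 10.0.0.1 (expiry=5+8=13). clock=5
Op 4: tick 3 -> clock=8.
Op 5: tick 6 -> clock=14. purged={b.com}
Op 6: insert a.com -> 10.0.0.1 (expiry=14+3=17). clock=14
Op 7: tick 6 -> clock=20. purged={a.com}
Op 8: insert d.com -> 10.0.0.1 (expiry=20+3=23). clock=20
Op 9: tick 4 -> clock=24. purged={d.com}
Op 10: tick 6 -> clock=30.
Op 11: tick 2 -> clock=32.
Op 12: tick 1 -> clock=33.
Op 13: insert b.com -> 10.0.0.1 (expiry=33+11=44). clock=33
Op 14: tick 2 -> clock=35.
Final cache (unexpired): {b.com} -> size=1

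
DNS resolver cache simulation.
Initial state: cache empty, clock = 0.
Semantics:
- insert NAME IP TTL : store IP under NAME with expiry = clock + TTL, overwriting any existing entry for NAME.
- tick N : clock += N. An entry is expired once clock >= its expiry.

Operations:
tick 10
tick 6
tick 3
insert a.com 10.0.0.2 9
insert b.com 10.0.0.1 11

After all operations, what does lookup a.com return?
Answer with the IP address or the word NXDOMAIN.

Answer: 10.0.0.2

Derivation:
Op 1: tick 10 -> clock=10.
Op 2: tick 6 -> clock=16.
Op 3: tick 3 -> clock=19.
Op 4: insert a.com -> 10.0.0.2 (expiry=19+9=28). clock=19
Op 5: insert b.com -> 10.0.0.1 (expiry=19+11=30). clock=19
lookup a.com: present, ip=10.0.0.2 expiry=28 > clock=19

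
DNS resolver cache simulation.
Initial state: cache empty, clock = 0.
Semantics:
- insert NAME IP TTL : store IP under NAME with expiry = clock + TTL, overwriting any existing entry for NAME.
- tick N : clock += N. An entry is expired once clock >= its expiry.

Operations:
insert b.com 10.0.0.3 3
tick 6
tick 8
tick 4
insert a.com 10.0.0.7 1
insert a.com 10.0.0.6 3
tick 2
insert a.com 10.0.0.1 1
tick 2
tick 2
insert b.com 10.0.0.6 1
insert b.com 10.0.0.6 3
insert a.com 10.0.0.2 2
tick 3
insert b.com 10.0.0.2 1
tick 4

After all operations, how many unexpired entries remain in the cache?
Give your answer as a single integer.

Op 1: insert b.com -> 10.0.0.3 (expiry=0+3=3). clock=0
Op 2: tick 6 -> clock=6. purged={b.com}
Op 3: tick 8 -> clock=14.
Op 4: tick 4 -> clock=18.
Op 5: insert a.com -> 10.0.0.7 (expiry=18+1=19). clock=18
Op 6: insert a.com -> 10.0.0.6 (expiry=18+3=21). clock=18
Op 7: tick 2 -> clock=20.
Op 8: insert a.com -> 10.0.0.1 (expiry=20+1=21). clock=20
Op 9: tick 2 -> clock=22. purged={a.com}
Op 10: tick 2 -> clock=24.
Op 11: insert b.com -> 10.0.0.6 (expiry=24+1=25). clock=24
Op 12: insert b.com -> 10.0.0.6 (expiry=24+3=27). clock=24
Op 13: insert a.com -> 10.0.0.2 (expiry=24+2=26). clock=24
Op 14: tick 3 -> clock=27. purged={a.com,b.com}
Op 15: insert b.com -> 10.0.0.2 (expiry=27+1=28). clock=27
Op 16: tick 4 -> clock=31. purged={b.com}
Final cache (unexpired): {} -> size=0

Answer: 0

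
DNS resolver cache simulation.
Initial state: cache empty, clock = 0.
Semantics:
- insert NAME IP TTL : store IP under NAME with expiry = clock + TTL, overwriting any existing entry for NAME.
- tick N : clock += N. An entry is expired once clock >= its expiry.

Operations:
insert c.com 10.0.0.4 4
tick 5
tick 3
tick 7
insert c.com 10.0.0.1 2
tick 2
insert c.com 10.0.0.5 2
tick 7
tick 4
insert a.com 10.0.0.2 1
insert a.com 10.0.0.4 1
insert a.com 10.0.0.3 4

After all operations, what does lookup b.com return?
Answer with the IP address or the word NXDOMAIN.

Op 1: insert c.com -> 10.0.0.4 (expiry=0+4=4). clock=0
Op 2: tick 5 -> clock=5. purged={c.com}
Op 3: tick 3 -> clock=8.
Op 4: tick 7 -> clock=15.
Op 5: insert c.com -> 10.0.0.1 (expiry=15+2=17). clock=15
Op 6: tick 2 -> clock=17. purged={c.com}
Op 7: insert c.com -> 10.0.0.5 (expiry=17+2=19). clock=17
Op 8: tick 7 -> clock=24. purged={c.com}
Op 9: tick 4 -> clock=28.
Op 10: insert a.com -> 10.0.0.2 (expiry=28+1=29). clock=28
Op 11: insert a.com -> 10.0.0.4 (expiry=28+1=29). clock=28
Op 12: insert a.com -> 10.0.0.3 (expiry=28+4=32). clock=28
lookup b.com: not in cache (expired or never inserted)

Answer: NXDOMAIN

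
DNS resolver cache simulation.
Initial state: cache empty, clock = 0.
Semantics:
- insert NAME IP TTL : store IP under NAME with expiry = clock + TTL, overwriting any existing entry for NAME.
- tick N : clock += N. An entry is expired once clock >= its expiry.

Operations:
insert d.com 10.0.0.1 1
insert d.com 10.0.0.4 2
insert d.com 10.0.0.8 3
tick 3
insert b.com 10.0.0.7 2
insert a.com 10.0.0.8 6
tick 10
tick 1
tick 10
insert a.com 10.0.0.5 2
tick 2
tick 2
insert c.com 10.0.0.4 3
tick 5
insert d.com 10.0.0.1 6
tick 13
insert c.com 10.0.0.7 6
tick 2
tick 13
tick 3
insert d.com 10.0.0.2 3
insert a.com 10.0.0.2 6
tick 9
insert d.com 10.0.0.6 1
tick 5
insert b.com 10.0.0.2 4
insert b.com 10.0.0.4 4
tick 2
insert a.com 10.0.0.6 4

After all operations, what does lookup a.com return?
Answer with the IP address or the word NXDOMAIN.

Answer: 10.0.0.6

Derivation:
Op 1: insert d.com -> 10.0.0.1 (expiry=0+1=1). clock=0
Op 2: insert d.com -> 10.0.0.4 (expiry=0+2=2). clock=0
Op 3: insert d.com -> 10.0.0.8 (expiry=0+3=3). clock=0
Op 4: tick 3 -> clock=3. purged={d.com}
Op 5: insert b.com -> 10.0.0.7 (expiry=3+2=5). clock=3
Op 6: insert a.com -> 10.0.0.8 (expiry=3+6=9). clock=3
Op 7: tick 10 -> clock=13. purged={a.com,b.com}
Op 8: tick 1 -> clock=14.
Op 9: tick 10 -> clock=24.
Op 10: insert a.com -> 10.0.0.5 (expiry=24+2=26). clock=24
Op 11: tick 2 -> clock=26. purged={a.com}
Op 12: tick 2 -> clock=28.
Op 13: insert c.com -> 10.0.0.4 (expiry=28+3=31). clock=28
Op 14: tick 5 -> clock=33. purged={c.com}
Op 15: insert d.com -> 10.0.0.1 (expiry=33+6=39). clock=33
Op 16: tick 13 -> clock=46. purged={d.com}
Op 17: insert c.com -> 10.0.0.7 (expiry=46+6=52). clock=46
Op 18: tick 2 -> clock=48.
Op 19: tick 13 -> clock=61. purged={c.com}
Op 20: tick 3 -> clock=64.
Op 21: insert d.com -> 10.0.0.2 (expiry=64+3=67). clock=64
Op 22: insert a.com -> 10.0.0.2 (expiry=64+6=70). clock=64
Op 23: tick 9 -> clock=73. purged={a.com,d.com}
Op 24: insert d.com -> 10.0.0.6 (expiry=73+1=74). clock=73
Op 25: tick 5 -> clock=78. purged={d.com}
Op 26: insert b.com -> 10.0.0.2 (expiry=78+4=82). clock=78
Op 27: insert b.com -> 10.0.0.4 (expiry=78+4=82). clock=78
Op 28: tick 2 -> clock=80.
Op 29: insert a.com -> 10.0.0.6 (expiry=80+4=84). clock=80
lookup a.com: present, ip=10.0.0.6 expiry=84 > clock=80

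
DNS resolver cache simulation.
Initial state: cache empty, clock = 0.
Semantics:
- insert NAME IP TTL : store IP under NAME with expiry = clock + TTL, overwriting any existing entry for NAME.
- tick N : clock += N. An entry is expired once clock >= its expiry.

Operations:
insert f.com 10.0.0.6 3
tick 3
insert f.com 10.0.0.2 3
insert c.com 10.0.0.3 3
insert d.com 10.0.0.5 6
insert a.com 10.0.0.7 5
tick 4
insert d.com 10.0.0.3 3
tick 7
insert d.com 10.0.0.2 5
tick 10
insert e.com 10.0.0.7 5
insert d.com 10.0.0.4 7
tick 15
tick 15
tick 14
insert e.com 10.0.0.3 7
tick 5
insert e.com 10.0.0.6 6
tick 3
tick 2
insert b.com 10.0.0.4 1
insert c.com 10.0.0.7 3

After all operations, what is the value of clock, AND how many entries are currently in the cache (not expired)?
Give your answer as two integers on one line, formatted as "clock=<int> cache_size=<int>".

Op 1: insert f.com -> 10.0.0.6 (expiry=0+3=3). clock=0
Op 2: tick 3 -> clock=3. purged={f.com}
Op 3: insert f.com -> 10.0.0.2 (expiry=3+3=6). clock=3
Op 4: insert c.com -> 10.0.0.3 (expiry=3+3=6). clock=3
Op 5: insert d.com -> 10.0.0.5 (expiry=3+6=9). clock=3
Op 6: insert a.com -> 10.0.0.7 (expiry=3+5=8). clock=3
Op 7: tick 4 -> clock=7. purged={c.com,f.com}
Op 8: insert d.com -> 10.0.0.3 (expiry=7+3=10). clock=7
Op 9: tick 7 -> clock=14. purged={a.com,d.com}
Op 10: insert d.com -> 10.0.0.2 (expiry=14+5=19). clock=14
Op 11: tick 10 -> clock=24. purged={d.com}
Op 12: insert e.com -> 10.0.0.7 (expiry=24+5=29). clock=24
Op 13: insert d.com -> 10.0.0.4 (expiry=24+7=31). clock=24
Op 14: tick 15 -> clock=39. purged={d.com,e.com}
Op 15: tick 15 -> clock=54.
Op 16: tick 14 -> clock=68.
Op 17: insert e.com -> 10.0.0.3 (expiry=68+7=75). clock=68
Op 18: tick 5 -> clock=73.
Op 19: insert e.com -> 10.0.0.6 (expiry=73+6=79). clock=73
Op 20: tick 3 -> clock=76.
Op 21: tick 2 -> clock=78.
Op 22: insert b.com -> 10.0.0.4 (expiry=78+1=79). clock=78
Op 23: insert c.com -> 10.0.0.7 (expiry=78+3=81). clock=78
Final clock = 78
Final cache (unexpired): {b.com,c.com,e.com} -> size=3

Answer: clock=78 cache_size=3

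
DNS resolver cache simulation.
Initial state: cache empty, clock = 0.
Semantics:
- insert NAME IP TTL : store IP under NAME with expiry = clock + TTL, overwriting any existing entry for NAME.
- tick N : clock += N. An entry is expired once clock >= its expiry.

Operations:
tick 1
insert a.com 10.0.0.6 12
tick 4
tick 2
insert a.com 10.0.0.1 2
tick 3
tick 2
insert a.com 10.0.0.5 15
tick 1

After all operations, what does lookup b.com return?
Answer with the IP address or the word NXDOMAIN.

Answer: NXDOMAIN

Derivation:
Op 1: tick 1 -> clock=1.
Op 2: insert a.com -> 10.0.0.6 (expiry=1+12=13). clock=1
Op 3: tick 4 -> clock=5.
Op 4: tick 2 -> clock=7.
Op 5: insert a.com -> 10.0.0.1 (expiry=7+2=9). clock=7
Op 6: tick 3 -> clock=10. purged={a.com}
Op 7: tick 2 -> clock=12.
Op 8: insert a.com -> 10.0.0.5 (expiry=12+15=27). clock=12
Op 9: tick 1 -> clock=13.
lookup b.com: not in cache (expired or never inserted)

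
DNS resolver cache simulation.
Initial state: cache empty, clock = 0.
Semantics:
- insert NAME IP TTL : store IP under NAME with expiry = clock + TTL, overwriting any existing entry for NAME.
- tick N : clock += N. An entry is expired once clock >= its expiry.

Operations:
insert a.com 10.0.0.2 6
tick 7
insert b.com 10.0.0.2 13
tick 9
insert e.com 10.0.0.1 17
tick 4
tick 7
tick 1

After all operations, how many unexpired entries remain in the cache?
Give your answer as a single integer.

Op 1: insert a.com -> 10.0.0.2 (expiry=0+6=6). clock=0
Op 2: tick 7 -> clock=7. purged={a.com}
Op 3: insert b.com -> 10.0.0.2 (expiry=7+13=20). clock=7
Op 4: tick 9 -> clock=16.
Op 5: insert e.com -> 10.0.0.1 (expiry=16+17=33). clock=16
Op 6: tick 4 -> clock=20. purged={b.com}
Op 7: tick 7 -> clock=27.
Op 8: tick 1 -> clock=28.
Final cache (unexpired): {e.com} -> size=1

Answer: 1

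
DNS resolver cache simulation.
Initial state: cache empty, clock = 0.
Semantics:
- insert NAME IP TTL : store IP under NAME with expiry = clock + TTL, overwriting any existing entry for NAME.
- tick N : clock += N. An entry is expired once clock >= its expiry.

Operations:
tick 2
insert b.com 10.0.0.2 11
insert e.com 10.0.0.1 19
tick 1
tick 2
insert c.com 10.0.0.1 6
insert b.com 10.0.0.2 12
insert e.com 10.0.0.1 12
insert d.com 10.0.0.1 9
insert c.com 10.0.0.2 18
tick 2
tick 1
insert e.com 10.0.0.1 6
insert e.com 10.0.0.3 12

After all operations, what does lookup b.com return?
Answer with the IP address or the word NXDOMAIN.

Op 1: tick 2 -> clock=2.
Op 2: insert b.com -> 10.0.0.2 (expiry=2+11=13). clock=2
Op 3: insert e.com -> 10.0.0.1 (expiry=2+19=21). clock=2
Op 4: tick 1 -> clock=3.
Op 5: tick 2 -> clock=5.
Op 6: insert c.com -> 10.0.0.1 (expiry=5+6=11). clock=5
Op 7: insert b.com -> 10.0.0.2 (expiry=5+12=17). clock=5
Op 8: insert e.com -> 10.0.0.1 (expiry=5+12=17). clock=5
Op 9: insert d.com -> 10.0.0.1 (expiry=5+9=14). clock=5
Op 10: insert c.com -> 10.0.0.2 (expiry=5+18=23). clock=5
Op 11: tick 2 -> clock=7.
Op 12: tick 1 -> clock=8.
Op 13: insert e.com -> 10.0.0.1 (expiry=8+6=14). clock=8
Op 14: insert e.com -> 10.0.0.3 (expiry=8+12=20). clock=8
lookup b.com: present, ip=10.0.0.2 expiry=17 > clock=8

Answer: 10.0.0.2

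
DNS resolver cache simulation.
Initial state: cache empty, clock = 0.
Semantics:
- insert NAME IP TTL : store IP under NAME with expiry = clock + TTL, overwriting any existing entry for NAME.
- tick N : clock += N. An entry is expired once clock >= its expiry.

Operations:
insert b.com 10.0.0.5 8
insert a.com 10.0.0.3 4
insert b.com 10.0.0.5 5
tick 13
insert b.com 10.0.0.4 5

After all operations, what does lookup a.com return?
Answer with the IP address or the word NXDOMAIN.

Answer: NXDOMAIN

Derivation:
Op 1: insert b.com -> 10.0.0.5 (expiry=0+8=8). clock=0
Op 2: insert a.com -> 10.0.0.3 (expiry=0+4=4). clock=0
Op 3: insert b.com -> 10.0.0.5 (expiry=0+5=5). clock=0
Op 4: tick 13 -> clock=13. purged={a.com,b.com}
Op 5: insert b.com -> 10.0.0.4 (expiry=13+5=18). clock=13
lookup a.com: not in cache (expired or never inserted)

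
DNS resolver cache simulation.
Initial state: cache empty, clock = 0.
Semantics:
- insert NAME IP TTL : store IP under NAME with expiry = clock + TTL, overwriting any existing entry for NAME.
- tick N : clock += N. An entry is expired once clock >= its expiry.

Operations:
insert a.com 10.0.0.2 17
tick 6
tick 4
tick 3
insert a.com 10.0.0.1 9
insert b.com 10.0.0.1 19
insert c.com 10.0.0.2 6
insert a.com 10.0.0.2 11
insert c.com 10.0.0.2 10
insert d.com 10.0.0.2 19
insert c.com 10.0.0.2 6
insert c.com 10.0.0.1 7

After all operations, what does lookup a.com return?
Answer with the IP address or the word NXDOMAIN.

Answer: 10.0.0.2

Derivation:
Op 1: insert a.com -> 10.0.0.2 (expiry=0+17=17). clock=0
Op 2: tick 6 -> clock=6.
Op 3: tick 4 -> clock=10.
Op 4: tick 3 -> clock=13.
Op 5: insert a.com -> 10.0.0.1 (expiry=13+9=22). clock=13
Op 6: insert b.com -> 10.0.0.1 (expiry=13+19=32). clock=13
Op 7: insert c.com -> 10.0.0.2 (expiry=13+6=19). clock=13
Op 8: insert a.com -> 10.0.0.2 (expiry=13+11=24). clock=13
Op 9: insert c.com -> 10.0.0.2 (expiry=13+10=23). clock=13
Op 10: insert d.com -> 10.0.0.2 (expiry=13+19=32). clock=13
Op 11: insert c.com -> 10.0.0.2 (expiry=13+6=19). clock=13
Op 12: insert c.com -> 10.0.0.1 (expiry=13+7=20). clock=13
lookup a.com: present, ip=10.0.0.2 expiry=24 > clock=13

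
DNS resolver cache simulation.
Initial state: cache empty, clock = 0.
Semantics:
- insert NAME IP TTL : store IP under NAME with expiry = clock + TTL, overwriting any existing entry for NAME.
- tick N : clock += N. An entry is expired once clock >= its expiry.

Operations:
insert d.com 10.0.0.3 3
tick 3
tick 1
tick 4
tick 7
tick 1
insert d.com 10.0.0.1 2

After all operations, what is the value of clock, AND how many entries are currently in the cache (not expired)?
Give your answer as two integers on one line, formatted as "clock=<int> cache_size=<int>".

Op 1: insert d.com -> 10.0.0.3 (expiry=0+3=3). clock=0
Op 2: tick 3 -> clock=3. purged={d.com}
Op 3: tick 1 -> clock=4.
Op 4: tick 4 -> clock=8.
Op 5: tick 7 -> clock=15.
Op 6: tick 1 -> clock=16.
Op 7: insert d.com -> 10.0.0.1 (expiry=16+2=18). clock=16
Final clock = 16
Final cache (unexpired): {d.com} -> size=1

Answer: clock=16 cache_size=1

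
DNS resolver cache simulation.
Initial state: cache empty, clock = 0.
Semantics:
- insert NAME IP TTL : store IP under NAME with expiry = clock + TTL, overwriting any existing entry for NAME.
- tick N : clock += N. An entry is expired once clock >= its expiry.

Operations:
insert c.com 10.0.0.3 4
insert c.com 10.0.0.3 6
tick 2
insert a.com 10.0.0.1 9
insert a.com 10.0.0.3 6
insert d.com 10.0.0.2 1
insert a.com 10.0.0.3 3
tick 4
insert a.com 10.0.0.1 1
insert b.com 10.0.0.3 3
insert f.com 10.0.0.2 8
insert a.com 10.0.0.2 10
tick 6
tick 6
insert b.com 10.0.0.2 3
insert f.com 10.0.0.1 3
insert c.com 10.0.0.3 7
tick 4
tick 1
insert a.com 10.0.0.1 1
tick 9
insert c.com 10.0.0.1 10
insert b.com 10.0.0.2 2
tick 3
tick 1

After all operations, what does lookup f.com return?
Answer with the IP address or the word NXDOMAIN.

Op 1: insert c.com -> 10.0.0.3 (expiry=0+4=4). clock=0
Op 2: insert c.com -> 10.0.0.3 (expiry=0+6=6). clock=0
Op 3: tick 2 -> clock=2.
Op 4: insert a.com -> 10.0.0.1 (expiry=2+9=11). clock=2
Op 5: insert a.com -> 10.0.0.3 (expiry=2+6=8). clock=2
Op 6: insert d.com -> 10.0.0.2 (expiry=2+1=3). clock=2
Op 7: insert a.com -> 10.0.0.3 (expiry=2+3=5). clock=2
Op 8: tick 4 -> clock=6. purged={a.com,c.com,d.com}
Op 9: insert a.com -> 10.0.0.1 (expiry=6+1=7). clock=6
Op 10: insert b.com -> 10.0.0.3 (expiry=6+3=9). clock=6
Op 11: insert f.com -> 10.0.0.2 (expiry=6+8=14). clock=6
Op 12: insert a.com -> 10.0.0.2 (expiry=6+10=16). clock=6
Op 13: tick 6 -> clock=12. purged={b.com}
Op 14: tick 6 -> clock=18. purged={a.com,f.com}
Op 15: insert b.com -> 10.0.0.2 (expiry=18+3=21). clock=18
Op 16: insert f.com -> 10.0.0.1 (expiry=18+3=21). clock=18
Op 17: insert c.com -> 10.0.0.3 (expiry=18+7=25). clock=18
Op 18: tick 4 -> clock=22. purged={b.com,f.com}
Op 19: tick 1 -> clock=23.
Op 20: insert a.com -> 10.0.0.1 (expiry=23+1=24). clock=23
Op 21: tick 9 -> clock=32. purged={a.com,c.com}
Op 22: insert c.com -> 10.0.0.1 (expiry=32+10=42). clock=32
Op 23: insert b.com -> 10.0.0.2 (expiry=32+2=34). clock=32
Op 24: tick 3 -> clock=35. purged={b.com}
Op 25: tick 1 -> clock=36.
lookup f.com: not in cache (expired or never inserted)

Answer: NXDOMAIN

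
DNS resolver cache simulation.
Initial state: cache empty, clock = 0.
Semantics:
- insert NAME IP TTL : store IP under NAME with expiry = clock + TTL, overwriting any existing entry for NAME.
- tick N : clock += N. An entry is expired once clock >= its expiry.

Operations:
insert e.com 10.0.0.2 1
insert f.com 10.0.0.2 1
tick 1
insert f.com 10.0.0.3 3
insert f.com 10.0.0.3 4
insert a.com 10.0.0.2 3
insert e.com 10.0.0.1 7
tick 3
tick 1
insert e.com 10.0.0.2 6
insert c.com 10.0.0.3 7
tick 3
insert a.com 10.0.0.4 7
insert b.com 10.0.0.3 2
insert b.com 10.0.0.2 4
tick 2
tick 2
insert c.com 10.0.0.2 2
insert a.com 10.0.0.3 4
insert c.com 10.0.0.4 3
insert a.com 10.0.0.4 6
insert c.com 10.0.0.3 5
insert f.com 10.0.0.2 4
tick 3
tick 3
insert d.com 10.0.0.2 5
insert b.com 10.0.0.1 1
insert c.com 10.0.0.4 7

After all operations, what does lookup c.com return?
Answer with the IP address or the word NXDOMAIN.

Op 1: insert e.com -> 10.0.0.2 (expiry=0+1=1). clock=0
Op 2: insert f.com -> 10.0.0.2 (expiry=0+1=1). clock=0
Op 3: tick 1 -> clock=1. purged={e.com,f.com}
Op 4: insert f.com -> 10.0.0.3 (expiry=1+3=4). clock=1
Op 5: insert f.com -> 10.0.0.3 (expiry=1+4=5). clock=1
Op 6: insert a.com -> 10.0.0.2 (expiry=1+3=4). clock=1
Op 7: insert e.com -> 10.0.0.1 (expiry=1+7=8). clock=1
Op 8: tick 3 -> clock=4. purged={a.com}
Op 9: tick 1 -> clock=5. purged={f.com}
Op 10: insert e.com -> 10.0.0.2 (expiry=5+6=11). clock=5
Op 11: insert c.com -> 10.0.0.3 (expiry=5+7=12). clock=5
Op 12: tick 3 -> clock=8.
Op 13: insert a.com -> 10.0.0.4 (expiry=8+7=15). clock=8
Op 14: insert b.com -> 10.0.0.3 (expiry=8+2=10). clock=8
Op 15: insert b.com -> 10.0.0.2 (expiry=8+4=12). clock=8
Op 16: tick 2 -> clock=10.
Op 17: tick 2 -> clock=12. purged={b.com,c.com,e.com}
Op 18: insert c.com -> 10.0.0.2 (expiry=12+2=14). clock=12
Op 19: insert a.com -> 10.0.0.3 (expiry=12+4=16). clock=12
Op 20: insert c.com -> 10.0.0.4 (expiry=12+3=15). clock=12
Op 21: insert a.com -> 10.0.0.4 (expiry=12+6=18). clock=12
Op 22: insert c.com -> 10.0.0.3 (expiry=12+5=17). clock=12
Op 23: insert f.com -> 10.0.0.2 (expiry=12+4=16). clock=12
Op 24: tick 3 -> clock=15.
Op 25: tick 3 -> clock=18. purged={a.com,c.com,f.com}
Op 26: insert d.com -> 10.0.0.2 (expiry=18+5=23). clock=18
Op 27: insert b.com -> 10.0.0.1 (expiry=18+1=19). clock=18
Op 28: insert c.com -> 10.0.0.4 (expiry=18+7=25). clock=18
lookup c.com: present, ip=10.0.0.4 expiry=25 > clock=18

Answer: 10.0.0.4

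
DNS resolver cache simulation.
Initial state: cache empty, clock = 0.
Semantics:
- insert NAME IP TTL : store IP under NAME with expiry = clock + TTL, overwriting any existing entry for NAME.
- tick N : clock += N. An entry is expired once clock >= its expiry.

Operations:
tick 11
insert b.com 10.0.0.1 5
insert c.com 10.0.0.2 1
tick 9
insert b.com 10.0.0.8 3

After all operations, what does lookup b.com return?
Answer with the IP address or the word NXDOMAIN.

Op 1: tick 11 -> clock=11.
Op 2: insert b.com -> 10.0.0.1 (expiry=11+5=16). clock=11
Op 3: insert c.com -> 10.0.0.2 (expiry=11+1=12). clock=11
Op 4: tick 9 -> clock=20. purged={b.com,c.com}
Op 5: insert b.com -> 10.0.0.8 (expiry=20+3=23). clock=20
lookup b.com: present, ip=10.0.0.8 expiry=23 > clock=20

Answer: 10.0.0.8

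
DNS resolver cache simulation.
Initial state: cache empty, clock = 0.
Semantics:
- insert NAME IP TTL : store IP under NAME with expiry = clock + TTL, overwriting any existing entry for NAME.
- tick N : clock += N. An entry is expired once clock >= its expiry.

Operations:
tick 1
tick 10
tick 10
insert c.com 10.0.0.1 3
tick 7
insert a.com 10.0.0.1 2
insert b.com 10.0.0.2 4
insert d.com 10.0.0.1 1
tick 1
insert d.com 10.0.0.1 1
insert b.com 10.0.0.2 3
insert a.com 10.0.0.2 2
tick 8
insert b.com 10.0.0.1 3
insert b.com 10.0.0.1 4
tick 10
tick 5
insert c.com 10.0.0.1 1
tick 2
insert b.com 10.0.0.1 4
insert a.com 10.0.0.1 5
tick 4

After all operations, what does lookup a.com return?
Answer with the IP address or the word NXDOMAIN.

Answer: 10.0.0.1

Derivation:
Op 1: tick 1 -> clock=1.
Op 2: tick 10 -> clock=11.
Op 3: tick 10 -> clock=21.
Op 4: insert c.com -> 10.0.0.1 (expiry=21+3=24). clock=21
Op 5: tick 7 -> clock=28. purged={c.com}
Op 6: insert a.com -> 10.0.0.1 (expiry=28+2=30). clock=28
Op 7: insert b.com -> 10.0.0.2 (expiry=28+4=32). clock=28
Op 8: insert d.com -> 10.0.0.1 (expiry=28+1=29). clock=28
Op 9: tick 1 -> clock=29. purged={d.com}
Op 10: insert d.com -> 10.0.0.1 (expiry=29+1=30). clock=29
Op 11: insert b.com -> 10.0.0.2 (expiry=29+3=32). clock=29
Op 12: insert a.com -> 10.0.0.2 (expiry=29+2=31). clock=29
Op 13: tick 8 -> clock=37. purged={a.com,b.com,d.com}
Op 14: insert b.com -> 10.0.0.1 (expiry=37+3=40). clock=37
Op 15: insert b.com -> 10.0.0.1 (expiry=37+4=41). clock=37
Op 16: tick 10 -> clock=47. purged={b.com}
Op 17: tick 5 -> clock=52.
Op 18: insert c.com -> 10.0.0.1 (expiry=52+1=53). clock=52
Op 19: tick 2 -> clock=54. purged={c.com}
Op 20: insert b.com -> 10.0.0.1 (expiry=54+4=58). clock=54
Op 21: insert a.com -> 10.0.0.1 (expiry=54+5=59). clock=54
Op 22: tick 4 -> clock=58. purged={b.com}
lookup a.com: present, ip=10.0.0.1 expiry=59 > clock=58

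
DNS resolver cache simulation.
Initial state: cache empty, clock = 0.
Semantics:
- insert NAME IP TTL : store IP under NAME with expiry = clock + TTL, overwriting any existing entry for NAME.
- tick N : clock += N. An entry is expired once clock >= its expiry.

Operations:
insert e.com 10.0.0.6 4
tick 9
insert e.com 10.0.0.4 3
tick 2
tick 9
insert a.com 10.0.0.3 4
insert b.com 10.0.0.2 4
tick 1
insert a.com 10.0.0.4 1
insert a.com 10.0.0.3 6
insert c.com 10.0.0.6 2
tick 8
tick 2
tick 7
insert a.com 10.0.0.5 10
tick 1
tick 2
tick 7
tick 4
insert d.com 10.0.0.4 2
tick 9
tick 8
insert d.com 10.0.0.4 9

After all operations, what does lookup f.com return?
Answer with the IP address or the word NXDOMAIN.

Answer: NXDOMAIN

Derivation:
Op 1: insert e.com -> 10.0.0.6 (expiry=0+4=4). clock=0
Op 2: tick 9 -> clock=9. purged={e.com}
Op 3: insert e.com -> 10.0.0.4 (expiry=9+3=12). clock=9
Op 4: tick 2 -> clock=11.
Op 5: tick 9 -> clock=20. purged={e.com}
Op 6: insert a.com -> 10.0.0.3 (expiry=20+4=24). clock=20
Op 7: insert b.com -> 10.0.0.2 (expiry=20+4=24). clock=20
Op 8: tick 1 -> clock=21.
Op 9: insert a.com -> 10.0.0.4 (expiry=21+1=22). clock=21
Op 10: insert a.com -> 10.0.0.3 (expiry=21+6=27). clock=21
Op 11: insert c.com -> 10.0.0.6 (expiry=21+2=23). clock=21
Op 12: tick 8 -> clock=29. purged={a.com,b.com,c.com}
Op 13: tick 2 -> clock=31.
Op 14: tick 7 -> clock=38.
Op 15: insert a.com -> 10.0.0.5 (expiry=38+10=48). clock=38
Op 16: tick 1 -> clock=39.
Op 17: tick 2 -> clock=41.
Op 18: tick 7 -> clock=48. purged={a.com}
Op 19: tick 4 -> clock=52.
Op 20: insert d.com -> 10.0.0.4 (expiry=52+2=54). clock=52
Op 21: tick 9 -> clock=61. purged={d.com}
Op 22: tick 8 -> clock=69.
Op 23: insert d.com -> 10.0.0.4 (expiry=69+9=78). clock=69
lookup f.com: not in cache (expired or never inserted)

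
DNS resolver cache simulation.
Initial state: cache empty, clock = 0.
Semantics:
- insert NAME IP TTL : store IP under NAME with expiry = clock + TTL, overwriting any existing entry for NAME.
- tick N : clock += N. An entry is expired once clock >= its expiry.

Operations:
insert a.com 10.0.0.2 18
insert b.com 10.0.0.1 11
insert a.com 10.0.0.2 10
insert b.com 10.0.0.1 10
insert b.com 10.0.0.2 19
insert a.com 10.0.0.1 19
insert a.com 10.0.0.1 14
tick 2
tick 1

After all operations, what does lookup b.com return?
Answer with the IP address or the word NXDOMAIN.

Op 1: insert a.com -> 10.0.0.2 (expiry=0+18=18). clock=0
Op 2: insert b.com -> 10.0.0.1 (expiry=0+11=11). clock=0
Op 3: insert a.com -> 10.0.0.2 (expiry=0+10=10). clock=0
Op 4: insert b.com -> 10.0.0.1 (expiry=0+10=10). clock=0
Op 5: insert b.com -> 10.0.0.2 (expiry=0+19=19). clock=0
Op 6: insert a.com -> 10.0.0.1 (expiry=0+19=19). clock=0
Op 7: insert a.com -> 10.0.0.1 (expiry=0+14=14). clock=0
Op 8: tick 2 -> clock=2.
Op 9: tick 1 -> clock=3.
lookup b.com: present, ip=10.0.0.2 expiry=19 > clock=3

Answer: 10.0.0.2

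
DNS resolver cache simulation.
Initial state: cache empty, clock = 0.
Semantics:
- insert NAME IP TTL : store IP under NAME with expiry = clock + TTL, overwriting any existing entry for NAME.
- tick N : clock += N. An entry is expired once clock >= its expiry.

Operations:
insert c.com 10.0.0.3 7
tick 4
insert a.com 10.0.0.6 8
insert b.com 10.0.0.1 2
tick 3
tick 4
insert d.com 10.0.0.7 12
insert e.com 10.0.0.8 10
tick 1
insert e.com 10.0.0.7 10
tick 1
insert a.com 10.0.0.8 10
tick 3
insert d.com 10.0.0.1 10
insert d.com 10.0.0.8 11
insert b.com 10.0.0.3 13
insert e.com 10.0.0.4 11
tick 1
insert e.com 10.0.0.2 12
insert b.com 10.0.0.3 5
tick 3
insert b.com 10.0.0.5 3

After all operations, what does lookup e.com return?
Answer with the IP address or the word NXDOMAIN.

Answer: 10.0.0.2

Derivation:
Op 1: insert c.com -> 10.0.0.3 (expiry=0+7=7). clock=0
Op 2: tick 4 -> clock=4.
Op 3: insert a.com -> 10.0.0.6 (expiry=4+8=12). clock=4
Op 4: insert b.com -> 10.0.0.1 (expiry=4+2=6). clock=4
Op 5: tick 3 -> clock=7. purged={b.com,c.com}
Op 6: tick 4 -> clock=11.
Op 7: insert d.com -> 10.0.0.7 (expiry=11+12=23). clock=11
Op 8: insert e.com -> 10.0.0.8 (expiry=11+10=21). clock=11
Op 9: tick 1 -> clock=12. purged={a.com}
Op 10: insert e.com -> 10.0.0.7 (expiry=12+10=22). clock=12
Op 11: tick 1 -> clock=13.
Op 12: insert a.com -> 10.0.0.8 (expiry=13+10=23). clock=13
Op 13: tick 3 -> clock=16.
Op 14: insert d.com -> 10.0.0.1 (expiry=16+10=26). clock=16
Op 15: insert d.com -> 10.0.0.8 (expiry=16+11=27). clock=16
Op 16: insert b.com -> 10.0.0.3 (expiry=16+13=29). clock=16
Op 17: insert e.com -> 10.0.0.4 (expiry=16+11=27). clock=16
Op 18: tick 1 -> clock=17.
Op 19: insert e.com -> 10.0.0.2 (expiry=17+12=29). clock=17
Op 20: insert b.com -> 10.0.0.3 (expiry=17+5=22). clock=17
Op 21: tick 3 -> clock=20.
Op 22: insert b.com -> 10.0.0.5 (expiry=20+3=23). clock=20
lookup e.com: present, ip=10.0.0.2 expiry=29 > clock=20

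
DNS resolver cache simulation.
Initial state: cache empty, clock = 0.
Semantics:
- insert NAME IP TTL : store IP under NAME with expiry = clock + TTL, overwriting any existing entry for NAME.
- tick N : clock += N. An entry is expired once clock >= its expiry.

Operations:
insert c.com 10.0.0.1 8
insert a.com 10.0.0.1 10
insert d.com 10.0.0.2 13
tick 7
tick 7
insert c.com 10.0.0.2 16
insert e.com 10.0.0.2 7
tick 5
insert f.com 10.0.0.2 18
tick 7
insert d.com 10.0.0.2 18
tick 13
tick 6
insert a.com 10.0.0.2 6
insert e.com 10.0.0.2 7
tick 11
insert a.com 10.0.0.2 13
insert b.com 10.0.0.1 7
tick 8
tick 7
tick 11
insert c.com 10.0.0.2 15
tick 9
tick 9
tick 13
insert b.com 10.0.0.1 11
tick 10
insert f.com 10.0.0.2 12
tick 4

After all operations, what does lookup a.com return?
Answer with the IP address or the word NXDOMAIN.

Op 1: insert c.com -> 10.0.0.1 (expiry=0+8=8). clock=0
Op 2: insert a.com -> 10.0.0.1 (expiry=0+10=10). clock=0
Op 3: insert d.com -> 10.0.0.2 (expiry=0+13=13). clock=0
Op 4: tick 7 -> clock=7.
Op 5: tick 7 -> clock=14. purged={a.com,c.com,d.com}
Op 6: insert c.com -> 10.0.0.2 (expiry=14+16=30). clock=14
Op 7: insert e.com -> 10.0.0.2 (expiry=14+7=21). clock=14
Op 8: tick 5 -> clock=19.
Op 9: insert f.com -> 10.0.0.2 (expiry=19+18=37). clock=19
Op 10: tick 7 -> clock=26. purged={e.com}
Op 11: insert d.com -> 10.0.0.2 (expiry=26+18=44). clock=26
Op 12: tick 13 -> clock=39. purged={c.com,f.com}
Op 13: tick 6 -> clock=45. purged={d.com}
Op 14: insert a.com -> 10.0.0.2 (expiry=45+6=51). clock=45
Op 15: insert e.com -> 10.0.0.2 (expiry=45+7=52). clock=45
Op 16: tick 11 -> clock=56. purged={a.com,e.com}
Op 17: insert a.com -> 10.0.0.2 (expiry=56+13=69). clock=56
Op 18: insert b.com -> 10.0.0.1 (expiry=56+7=63). clock=56
Op 19: tick 8 -> clock=64. purged={b.com}
Op 20: tick 7 -> clock=71. purged={a.com}
Op 21: tick 11 -> clock=82.
Op 22: insert c.com -> 10.0.0.2 (expiry=82+15=97). clock=82
Op 23: tick 9 -> clock=91.
Op 24: tick 9 -> clock=100. purged={c.com}
Op 25: tick 13 -> clock=113.
Op 26: insert b.com -> 10.0.0.1 (expiry=113+11=124). clock=113
Op 27: tick 10 -> clock=123.
Op 28: insert f.com -> 10.0.0.2 (expiry=123+12=135). clock=123
Op 29: tick 4 -> clock=127. purged={b.com}
lookup a.com: not in cache (expired or never inserted)

Answer: NXDOMAIN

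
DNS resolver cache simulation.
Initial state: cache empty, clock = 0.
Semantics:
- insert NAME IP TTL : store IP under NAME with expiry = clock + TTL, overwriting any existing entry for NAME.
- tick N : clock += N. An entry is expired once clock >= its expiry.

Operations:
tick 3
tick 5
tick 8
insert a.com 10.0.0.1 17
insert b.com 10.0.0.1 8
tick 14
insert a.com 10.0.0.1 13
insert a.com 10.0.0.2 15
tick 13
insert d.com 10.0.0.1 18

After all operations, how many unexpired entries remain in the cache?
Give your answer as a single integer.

Answer: 2

Derivation:
Op 1: tick 3 -> clock=3.
Op 2: tick 5 -> clock=8.
Op 3: tick 8 -> clock=16.
Op 4: insert a.com -> 10.0.0.1 (expiry=16+17=33). clock=16
Op 5: insert b.com -> 10.0.0.1 (expiry=16+8=24). clock=16
Op 6: tick 14 -> clock=30. purged={b.com}
Op 7: insert a.com -> 10.0.0.1 (expiry=30+13=43). clock=30
Op 8: insert a.com -> 10.0.0.2 (expiry=30+15=45). clock=30
Op 9: tick 13 -> clock=43.
Op 10: insert d.com -> 10.0.0.1 (expiry=43+18=61). clock=43
Final cache (unexpired): {a.com,d.com} -> size=2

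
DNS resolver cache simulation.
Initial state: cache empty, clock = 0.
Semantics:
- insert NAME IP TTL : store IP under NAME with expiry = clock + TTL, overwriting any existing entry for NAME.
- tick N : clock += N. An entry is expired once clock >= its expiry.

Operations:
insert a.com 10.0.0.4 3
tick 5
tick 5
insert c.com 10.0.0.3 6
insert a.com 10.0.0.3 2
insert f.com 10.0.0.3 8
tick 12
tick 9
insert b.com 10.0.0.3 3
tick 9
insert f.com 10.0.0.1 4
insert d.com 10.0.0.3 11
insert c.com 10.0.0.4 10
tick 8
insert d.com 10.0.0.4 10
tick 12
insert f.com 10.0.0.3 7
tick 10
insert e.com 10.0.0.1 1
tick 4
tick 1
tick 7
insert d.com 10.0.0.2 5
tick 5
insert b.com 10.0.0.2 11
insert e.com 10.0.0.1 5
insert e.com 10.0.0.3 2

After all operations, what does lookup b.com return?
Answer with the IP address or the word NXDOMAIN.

Op 1: insert a.com -> 10.0.0.4 (expiry=0+3=3). clock=0
Op 2: tick 5 -> clock=5. purged={a.com}
Op 3: tick 5 -> clock=10.
Op 4: insert c.com -> 10.0.0.3 (expiry=10+6=16). clock=10
Op 5: insert a.com -> 10.0.0.3 (expiry=10+2=12). clock=10
Op 6: insert f.com -> 10.0.0.3 (expiry=10+8=18). clock=10
Op 7: tick 12 -> clock=22. purged={a.com,c.com,f.com}
Op 8: tick 9 -> clock=31.
Op 9: insert b.com -> 10.0.0.3 (expiry=31+3=34). clock=31
Op 10: tick 9 -> clock=40. purged={b.com}
Op 11: insert f.com -> 10.0.0.1 (expiry=40+4=44). clock=40
Op 12: insert d.com -> 10.0.0.3 (expiry=40+11=51). clock=40
Op 13: insert c.com -> 10.0.0.4 (expiry=40+10=50). clock=40
Op 14: tick 8 -> clock=48. purged={f.com}
Op 15: insert d.com -> 10.0.0.4 (expiry=48+10=58). clock=48
Op 16: tick 12 -> clock=60. purged={c.com,d.com}
Op 17: insert f.com -> 10.0.0.3 (expiry=60+7=67). clock=60
Op 18: tick 10 -> clock=70. purged={f.com}
Op 19: insert e.com -> 10.0.0.1 (expiry=70+1=71). clock=70
Op 20: tick 4 -> clock=74. purged={e.com}
Op 21: tick 1 -> clock=75.
Op 22: tick 7 -> clock=82.
Op 23: insert d.com -> 10.0.0.2 (expiry=82+5=87). clock=82
Op 24: tick 5 -> clock=87. purged={d.com}
Op 25: insert b.com -> 10.0.0.2 (expiry=87+11=98). clock=87
Op 26: insert e.com -> 10.0.0.1 (expiry=87+5=92). clock=87
Op 27: insert e.com -> 10.0.0.3 (expiry=87+2=89). clock=87
lookup b.com: present, ip=10.0.0.2 expiry=98 > clock=87

Answer: 10.0.0.2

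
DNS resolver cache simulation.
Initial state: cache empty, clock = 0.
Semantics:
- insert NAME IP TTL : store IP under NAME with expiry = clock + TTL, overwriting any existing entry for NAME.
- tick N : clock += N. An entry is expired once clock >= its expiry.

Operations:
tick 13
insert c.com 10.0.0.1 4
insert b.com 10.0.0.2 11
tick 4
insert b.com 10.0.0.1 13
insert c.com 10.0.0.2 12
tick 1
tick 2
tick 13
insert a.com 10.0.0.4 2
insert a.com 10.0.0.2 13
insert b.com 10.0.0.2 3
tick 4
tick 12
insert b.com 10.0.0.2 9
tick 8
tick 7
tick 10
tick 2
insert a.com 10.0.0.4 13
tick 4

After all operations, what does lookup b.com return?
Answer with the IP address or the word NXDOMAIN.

Answer: NXDOMAIN

Derivation:
Op 1: tick 13 -> clock=13.
Op 2: insert c.com -> 10.0.0.1 (expiry=13+4=17). clock=13
Op 3: insert b.com -> 10.0.0.2 (expiry=13+11=24). clock=13
Op 4: tick 4 -> clock=17. purged={c.com}
Op 5: insert b.com -> 10.0.0.1 (expiry=17+13=30). clock=17
Op 6: insert c.com -> 10.0.0.2 (expiry=17+12=29). clock=17
Op 7: tick 1 -> clock=18.
Op 8: tick 2 -> clock=20.
Op 9: tick 13 -> clock=33. purged={b.com,c.com}
Op 10: insert a.com -> 10.0.0.4 (expiry=33+2=35). clock=33
Op 11: insert a.com -> 10.0.0.2 (expiry=33+13=46). clock=33
Op 12: insert b.com -> 10.0.0.2 (expiry=33+3=36). clock=33
Op 13: tick 4 -> clock=37. purged={b.com}
Op 14: tick 12 -> clock=49. purged={a.com}
Op 15: insert b.com -> 10.0.0.2 (expiry=49+9=58). clock=49
Op 16: tick 8 -> clock=57.
Op 17: tick 7 -> clock=64. purged={b.com}
Op 18: tick 10 -> clock=74.
Op 19: tick 2 -> clock=76.
Op 20: insert a.com -> 10.0.0.4 (expiry=76+13=89). clock=76
Op 21: tick 4 -> clock=80.
lookup b.com: not in cache (expired or never inserted)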